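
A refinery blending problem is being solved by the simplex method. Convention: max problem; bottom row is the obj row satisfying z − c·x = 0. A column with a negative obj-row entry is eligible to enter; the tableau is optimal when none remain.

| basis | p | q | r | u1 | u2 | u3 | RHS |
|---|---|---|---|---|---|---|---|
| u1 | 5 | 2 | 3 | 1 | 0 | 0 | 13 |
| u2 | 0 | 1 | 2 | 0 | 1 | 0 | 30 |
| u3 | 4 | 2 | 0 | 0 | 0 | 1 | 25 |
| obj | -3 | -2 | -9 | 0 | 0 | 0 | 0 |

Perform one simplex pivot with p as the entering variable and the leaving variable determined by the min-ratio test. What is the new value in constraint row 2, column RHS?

30

Ratio test on column p — row 1: 13/5 = 13/5; row 2: entry 0 ≤ 0; row 3: 25/4 = 25/4. Minimum is 13/5 at row 1 (u1 leaves); pivot element 5.
Divide row 1 by 5; eliminate column p from the other rows.
Row 2 update in column RHS: 30 − 0·(13/5) = 30.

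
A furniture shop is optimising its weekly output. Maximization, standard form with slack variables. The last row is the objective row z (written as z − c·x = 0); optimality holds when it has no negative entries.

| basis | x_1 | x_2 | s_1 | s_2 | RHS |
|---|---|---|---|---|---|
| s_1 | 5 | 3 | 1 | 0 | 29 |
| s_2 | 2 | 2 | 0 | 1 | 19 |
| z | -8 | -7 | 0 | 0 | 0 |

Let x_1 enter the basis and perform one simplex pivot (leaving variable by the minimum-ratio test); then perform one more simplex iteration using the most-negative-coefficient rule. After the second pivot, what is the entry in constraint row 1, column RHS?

Ratio test on column x_1 — row 1: 29/5 = 29/5; row 2: 19/2 = 19/2. Minimum is 29/5 at row 1 (s_1 leaves); pivot element 5.
Divide row 1 by 5; eliminate column x_1 from the other rows.
Second iteration: most negative z-row entry is -11/5 in column x_2, so x_2 enters.
Ratio test on column x_2 — row 1: (29/5)/(3/5) = 29/3; row 2: (37/5)/(4/5) = 37/4. Minimum is 37/4 at row 2 (s_2 leaves); pivot element 4/5.
Divide row 2 by 4/5; eliminate column x_2 from the other rows.
After both pivots, the entry at constraint row 1, column RHS is 1/4.

1/4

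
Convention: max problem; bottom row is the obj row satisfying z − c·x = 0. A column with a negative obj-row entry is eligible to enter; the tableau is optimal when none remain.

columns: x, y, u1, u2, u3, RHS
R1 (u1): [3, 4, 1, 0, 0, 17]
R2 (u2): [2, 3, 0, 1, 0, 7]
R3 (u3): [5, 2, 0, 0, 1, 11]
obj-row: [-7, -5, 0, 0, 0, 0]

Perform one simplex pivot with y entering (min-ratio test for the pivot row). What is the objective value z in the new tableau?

35/3

Ratio test on column y — row 1: 17/4 = 17/4; row 2: 7/3 = 7/3; row 3: 11/2 = 11/2. Minimum is 7/3 at row 2 (u2 leaves); pivot element 3.
Pivot on row 2; the obj-row RHS becomes 0 − (-5)·(7/3) = 35/3.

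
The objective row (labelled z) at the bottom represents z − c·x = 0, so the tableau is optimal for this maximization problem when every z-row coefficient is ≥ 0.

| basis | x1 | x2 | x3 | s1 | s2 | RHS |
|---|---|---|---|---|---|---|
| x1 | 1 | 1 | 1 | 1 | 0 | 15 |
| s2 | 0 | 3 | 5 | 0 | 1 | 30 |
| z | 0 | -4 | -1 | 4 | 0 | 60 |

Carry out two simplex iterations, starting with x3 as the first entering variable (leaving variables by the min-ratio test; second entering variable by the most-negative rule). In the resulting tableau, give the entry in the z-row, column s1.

Ratio test on column x3 — row 1: 15/1 = 15; row 2: 30/5 = 6. Minimum is 6 at row 2 (s2 leaves); pivot element 5.
Divide row 2 by 5; eliminate column x3 from the other rows.
Second iteration: most negative z-row entry is -17/5 in column x2, so x2 enters.
Ratio test on column x2 — row 1: 9/(2/5) = 45/2; row 2: 6/(3/5) = 10. Minimum is 10 at row 2 (x3 leaves); pivot element 3/5.
Divide row 2 by 3/5; eliminate column x2 from the other rows.
After both pivots, the entry at the z-row, column s1 is 4.

4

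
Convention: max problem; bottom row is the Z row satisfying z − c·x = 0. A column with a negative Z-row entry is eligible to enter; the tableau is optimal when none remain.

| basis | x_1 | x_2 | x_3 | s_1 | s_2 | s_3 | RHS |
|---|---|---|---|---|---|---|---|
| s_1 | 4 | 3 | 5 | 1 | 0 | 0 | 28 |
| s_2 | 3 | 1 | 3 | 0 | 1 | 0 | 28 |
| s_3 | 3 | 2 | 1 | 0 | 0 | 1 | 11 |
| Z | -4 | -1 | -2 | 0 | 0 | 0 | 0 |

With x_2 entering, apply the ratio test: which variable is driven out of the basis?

s_3

Column x_2 entries and ratios — s_1: 28/3 = 28/3; s_2: 28/1 = 28; s_3: 11/2 = 11/2.
Smallest ratio is 11/2 in the row of s_3, so s_3 leaves.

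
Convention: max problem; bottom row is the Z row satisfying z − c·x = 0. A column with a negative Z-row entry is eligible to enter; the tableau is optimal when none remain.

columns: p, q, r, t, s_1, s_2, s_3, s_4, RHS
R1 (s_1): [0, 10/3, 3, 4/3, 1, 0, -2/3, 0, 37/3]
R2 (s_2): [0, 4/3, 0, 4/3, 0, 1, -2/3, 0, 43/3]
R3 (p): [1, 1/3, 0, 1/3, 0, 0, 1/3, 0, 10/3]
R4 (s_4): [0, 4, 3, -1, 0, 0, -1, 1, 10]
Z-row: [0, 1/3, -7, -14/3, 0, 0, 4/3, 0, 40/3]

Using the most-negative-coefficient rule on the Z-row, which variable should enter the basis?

Negative Z-row entries: r: -7, t: -14/3.
The most negative is -7 in column r, so r enters.

r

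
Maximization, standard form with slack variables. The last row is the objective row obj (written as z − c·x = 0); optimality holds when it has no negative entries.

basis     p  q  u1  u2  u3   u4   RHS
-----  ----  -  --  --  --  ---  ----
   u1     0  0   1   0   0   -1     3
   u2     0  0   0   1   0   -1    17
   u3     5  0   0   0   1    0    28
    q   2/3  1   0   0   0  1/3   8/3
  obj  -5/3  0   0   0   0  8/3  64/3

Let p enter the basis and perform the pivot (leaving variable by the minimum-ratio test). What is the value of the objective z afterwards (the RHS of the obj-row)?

Ratio test on column p — row 1: entry 0 ≤ 0; row 2: entry 0 ≤ 0; row 3: 28/5 = 28/5; row 4: (8/3)/(2/3) = 4. Minimum is 4 at row 4 (q leaves); pivot element 2/3.
Pivot on row 4; the obj-row RHS becomes 64/3 − (-5/3)·4 = 28.

28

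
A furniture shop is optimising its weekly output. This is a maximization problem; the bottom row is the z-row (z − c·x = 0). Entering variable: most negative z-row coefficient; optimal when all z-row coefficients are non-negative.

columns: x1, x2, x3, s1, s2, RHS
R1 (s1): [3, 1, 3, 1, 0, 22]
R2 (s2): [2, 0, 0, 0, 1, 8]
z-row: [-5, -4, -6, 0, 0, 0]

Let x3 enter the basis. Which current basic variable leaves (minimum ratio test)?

s1

Column x3 entries and ratios — s1: 22/3 = 22/3; s2: 0 ≤ 0, skip.
Smallest ratio is 22/3 in the row of s1, so s1 leaves.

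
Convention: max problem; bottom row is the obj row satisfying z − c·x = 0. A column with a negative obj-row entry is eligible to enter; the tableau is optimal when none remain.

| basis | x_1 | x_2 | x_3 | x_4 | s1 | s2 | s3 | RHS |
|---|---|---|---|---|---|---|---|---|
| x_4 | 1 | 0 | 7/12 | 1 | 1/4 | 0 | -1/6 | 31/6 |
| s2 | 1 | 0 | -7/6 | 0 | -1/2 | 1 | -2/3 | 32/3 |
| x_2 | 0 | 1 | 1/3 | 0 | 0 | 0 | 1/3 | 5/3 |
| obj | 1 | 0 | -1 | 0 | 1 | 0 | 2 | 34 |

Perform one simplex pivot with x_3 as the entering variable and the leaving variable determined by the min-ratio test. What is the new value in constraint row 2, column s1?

Ratio test on column x_3 — row 1: (31/6)/(7/12) = 62/7; row 2: entry -7/6 ≤ 0; row 3: (5/3)/(1/3) = 5. Minimum is 5 at row 3 (x_2 leaves); pivot element 1/3.
Divide row 3 by 1/3; eliminate column x_3 from the other rows.
Row 2 update in column s1: -1/2 − (-7/6)·0 = -1/2.

-1/2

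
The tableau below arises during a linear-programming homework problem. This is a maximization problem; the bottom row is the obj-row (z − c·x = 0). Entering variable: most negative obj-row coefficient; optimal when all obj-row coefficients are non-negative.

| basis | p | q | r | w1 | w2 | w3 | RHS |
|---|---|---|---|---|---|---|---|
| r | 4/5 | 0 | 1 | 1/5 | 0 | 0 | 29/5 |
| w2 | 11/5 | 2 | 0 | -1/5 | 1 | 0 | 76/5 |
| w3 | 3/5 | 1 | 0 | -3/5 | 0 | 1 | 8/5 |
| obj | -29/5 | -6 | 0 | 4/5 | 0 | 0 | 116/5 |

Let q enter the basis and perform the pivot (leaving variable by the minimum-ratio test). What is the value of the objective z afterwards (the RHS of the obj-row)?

164/5

Ratio test on column q — row 1: entry 0 ≤ 0; row 2: (76/5)/2 = 38/5; row 3: (8/5)/1 = 8/5. Minimum is 8/5 at row 3 (w3 leaves); pivot element 1.
Pivot on row 3; the obj-row RHS becomes 116/5 − (-6)·(8/5) = 164/5.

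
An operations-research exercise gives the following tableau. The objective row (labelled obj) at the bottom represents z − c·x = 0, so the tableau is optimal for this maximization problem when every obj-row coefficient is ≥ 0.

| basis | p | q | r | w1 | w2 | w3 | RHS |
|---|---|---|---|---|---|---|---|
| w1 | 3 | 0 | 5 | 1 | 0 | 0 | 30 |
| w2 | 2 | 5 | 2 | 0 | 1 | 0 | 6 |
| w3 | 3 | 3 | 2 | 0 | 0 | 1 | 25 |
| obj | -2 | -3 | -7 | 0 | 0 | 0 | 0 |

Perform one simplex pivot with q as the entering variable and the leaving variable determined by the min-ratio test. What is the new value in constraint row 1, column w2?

Ratio test on column q — row 1: entry 0 ≤ 0; row 2: 6/5 = 6/5; row 3: 25/3 = 25/3. Minimum is 6/5 at row 2 (w2 leaves); pivot element 5.
Divide row 2 by 5; eliminate column q from the other rows.
Row 1 update in column w2: 0 − 0·(1/5) = 0.

0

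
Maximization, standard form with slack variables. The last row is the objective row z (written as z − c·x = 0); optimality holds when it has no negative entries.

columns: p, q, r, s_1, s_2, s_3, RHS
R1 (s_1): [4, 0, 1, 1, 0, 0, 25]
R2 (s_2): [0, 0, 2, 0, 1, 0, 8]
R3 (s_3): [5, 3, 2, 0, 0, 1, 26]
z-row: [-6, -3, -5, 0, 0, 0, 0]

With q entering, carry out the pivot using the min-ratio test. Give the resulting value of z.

26

Ratio test on column q — row 1: entry 0 ≤ 0; row 2: entry 0 ≤ 0; row 3: 26/3 = 26/3. Minimum is 26/3 at row 3 (s_3 leaves); pivot element 3.
Pivot on row 3; the z-row RHS becomes 0 − (-3)·(26/3) = 26.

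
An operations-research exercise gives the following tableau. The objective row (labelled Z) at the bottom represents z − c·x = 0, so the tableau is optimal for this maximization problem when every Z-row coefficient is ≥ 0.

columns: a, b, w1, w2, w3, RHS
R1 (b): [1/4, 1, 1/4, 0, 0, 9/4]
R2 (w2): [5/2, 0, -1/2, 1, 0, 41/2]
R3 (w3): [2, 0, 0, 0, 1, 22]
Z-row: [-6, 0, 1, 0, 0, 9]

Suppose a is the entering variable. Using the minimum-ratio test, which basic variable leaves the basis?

w2

Column a entries and ratios — b: (9/4)/(1/4) = 9; w2: (41/2)/(5/2) = 41/5; w3: 22/2 = 11.
Smallest ratio is 41/5 in the row of w2, so w2 leaves.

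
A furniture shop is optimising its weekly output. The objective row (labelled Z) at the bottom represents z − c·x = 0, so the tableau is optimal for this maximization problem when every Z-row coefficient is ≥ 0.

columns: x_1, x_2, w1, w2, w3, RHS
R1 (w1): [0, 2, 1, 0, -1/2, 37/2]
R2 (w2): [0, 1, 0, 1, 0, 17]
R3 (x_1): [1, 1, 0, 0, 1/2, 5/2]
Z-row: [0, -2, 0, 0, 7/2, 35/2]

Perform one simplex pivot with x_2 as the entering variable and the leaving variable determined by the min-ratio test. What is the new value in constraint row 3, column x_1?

Ratio test on column x_2 — row 1: (37/2)/2 = 37/4; row 2: 17/1 = 17; row 3: (5/2)/1 = 5/2. Minimum is 5/2 at row 3 (x_1 leaves); pivot element 1.
Divide row 3 by 1; eliminate column x_2 from the other rows.
In the new row 3, the x_1 entry is the old entry divided by the pivot: 1/1 = 1.

1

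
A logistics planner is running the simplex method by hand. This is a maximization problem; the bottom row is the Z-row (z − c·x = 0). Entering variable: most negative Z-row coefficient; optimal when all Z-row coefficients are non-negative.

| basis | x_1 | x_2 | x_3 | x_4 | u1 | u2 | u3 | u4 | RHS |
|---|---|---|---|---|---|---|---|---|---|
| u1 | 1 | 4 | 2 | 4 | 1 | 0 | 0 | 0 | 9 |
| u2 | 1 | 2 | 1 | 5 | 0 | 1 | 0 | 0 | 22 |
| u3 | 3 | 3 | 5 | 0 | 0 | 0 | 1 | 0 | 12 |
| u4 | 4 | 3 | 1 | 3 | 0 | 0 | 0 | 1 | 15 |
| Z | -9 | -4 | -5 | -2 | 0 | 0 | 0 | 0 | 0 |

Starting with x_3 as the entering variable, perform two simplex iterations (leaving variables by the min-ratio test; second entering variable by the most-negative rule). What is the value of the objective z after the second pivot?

Ratio test on column x_3 — row 1: 9/2 = 9/2; row 2: 22/1 = 22; row 3: 12/5 = 12/5; row 4: 15/1 = 15. Minimum is 12/5 at row 3 (u3 leaves); pivot element 5.
Pivot on row 3; the Z-row RHS becomes 0 − (-5)·(12/5) = 12.
Next entering variable (most negative Z-row entry -6): x_1.
Ratio test on column x_1 — row 1: entry -1/5 ≤ 0; row 2: (98/5)/(2/5) = 49; row 3: (12/5)/(3/5) = 4; row 4: (63/5)/(17/5) = 63/17. Minimum is 63/17 at row 4 (u4 leaves); pivot element 17/5.
After the second pivot the Z-row RHS is 12 − (-6)·(63/17) = 582/17.

582/17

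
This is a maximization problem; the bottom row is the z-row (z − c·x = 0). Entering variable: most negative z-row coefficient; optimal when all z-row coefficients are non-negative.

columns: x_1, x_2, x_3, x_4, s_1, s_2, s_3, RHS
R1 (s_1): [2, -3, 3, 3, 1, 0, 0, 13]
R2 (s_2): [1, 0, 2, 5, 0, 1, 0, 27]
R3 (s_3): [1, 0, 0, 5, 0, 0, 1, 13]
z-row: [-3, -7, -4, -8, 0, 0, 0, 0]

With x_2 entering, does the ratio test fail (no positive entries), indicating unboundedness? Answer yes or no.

Every constraint-row entry in column x_2 is ≤ 0, so increasing x_2 is unbounded.

yes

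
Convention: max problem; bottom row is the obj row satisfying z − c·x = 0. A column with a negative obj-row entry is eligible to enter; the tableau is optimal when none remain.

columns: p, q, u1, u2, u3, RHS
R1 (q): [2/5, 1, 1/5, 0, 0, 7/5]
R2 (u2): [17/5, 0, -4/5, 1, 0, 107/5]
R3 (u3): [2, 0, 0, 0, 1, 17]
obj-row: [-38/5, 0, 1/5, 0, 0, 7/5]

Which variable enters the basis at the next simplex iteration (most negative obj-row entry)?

Negative obj-row entries: p: -38/5.
The most negative is -38/5 in column p, so p enters.

p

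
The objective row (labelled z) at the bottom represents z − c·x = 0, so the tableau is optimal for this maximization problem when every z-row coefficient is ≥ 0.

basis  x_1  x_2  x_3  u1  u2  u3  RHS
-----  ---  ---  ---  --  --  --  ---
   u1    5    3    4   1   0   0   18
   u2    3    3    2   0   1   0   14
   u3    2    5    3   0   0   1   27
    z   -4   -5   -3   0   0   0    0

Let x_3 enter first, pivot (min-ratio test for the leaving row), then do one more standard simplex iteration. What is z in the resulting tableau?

Ratio test on column x_3 — row 1: 18/4 = 9/2; row 2: 14/2 = 7; row 3: 27/3 = 9. Minimum is 9/2 at row 1 (u1 leaves); pivot element 4.
Pivot on row 1; the z-row RHS becomes 0 − (-3)·(9/2) = 27/2.
Next entering variable (most negative z-row entry -11/4): x_2.
Ratio test on column x_2 — row 1: (9/2)/(3/4) = 6; row 2: 5/(3/2) = 10/3; row 3: (27/2)/(11/4) = 54/11. Minimum is 10/3 at row 2 (u2 leaves); pivot element 3/2.
After the second pivot the z-row RHS is 27/2 − (-11/4)·(10/3) = 68/3.

68/3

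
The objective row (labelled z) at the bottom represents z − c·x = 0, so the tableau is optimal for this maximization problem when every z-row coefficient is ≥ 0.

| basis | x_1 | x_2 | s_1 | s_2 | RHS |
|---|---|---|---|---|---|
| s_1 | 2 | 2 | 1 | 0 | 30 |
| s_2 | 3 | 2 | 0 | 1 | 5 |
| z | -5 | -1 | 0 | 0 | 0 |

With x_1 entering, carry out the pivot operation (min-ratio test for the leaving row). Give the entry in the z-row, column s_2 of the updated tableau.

Ratio test on column x_1 — row 1: 30/2 = 15; row 2: 5/3 = 5/3. Minimum is 5/3 at row 2 (s_2 leaves); pivot element 3.
Divide row 2 by 3; eliminate column x_1 from the other rows.
z-row update in column s_2: 0 − (-5)·(1/3) = 5/3.

5/3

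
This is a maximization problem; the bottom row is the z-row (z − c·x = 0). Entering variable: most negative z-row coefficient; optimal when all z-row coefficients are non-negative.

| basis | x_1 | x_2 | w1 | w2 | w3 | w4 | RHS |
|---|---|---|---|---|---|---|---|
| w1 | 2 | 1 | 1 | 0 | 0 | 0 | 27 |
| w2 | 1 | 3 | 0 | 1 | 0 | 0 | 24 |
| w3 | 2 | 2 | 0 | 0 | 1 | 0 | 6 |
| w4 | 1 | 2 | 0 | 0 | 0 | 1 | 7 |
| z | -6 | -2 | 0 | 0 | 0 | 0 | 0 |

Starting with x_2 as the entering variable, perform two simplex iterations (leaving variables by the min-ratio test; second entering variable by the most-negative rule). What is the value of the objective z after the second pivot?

Ratio test on column x_2 — row 1: 27/1 = 27; row 2: 24/3 = 8; row 3: 6/2 = 3; row 4: 7/2 = 7/2. Minimum is 3 at row 3 (w3 leaves); pivot element 2.
Pivot on row 3; the z-row RHS becomes 0 − (-2)·3 = 6.
Next entering variable (most negative z-row entry -4): x_1.
Ratio test on column x_1 — row 1: 24/1 = 24; row 2: entry -2 ≤ 0; row 3: 3/1 = 3; row 4: entry -1 ≤ 0. Minimum is 3 at row 3 (x_2 leaves); pivot element 1.
After the second pivot the z-row RHS is 6 − (-4)·3 = 18.

18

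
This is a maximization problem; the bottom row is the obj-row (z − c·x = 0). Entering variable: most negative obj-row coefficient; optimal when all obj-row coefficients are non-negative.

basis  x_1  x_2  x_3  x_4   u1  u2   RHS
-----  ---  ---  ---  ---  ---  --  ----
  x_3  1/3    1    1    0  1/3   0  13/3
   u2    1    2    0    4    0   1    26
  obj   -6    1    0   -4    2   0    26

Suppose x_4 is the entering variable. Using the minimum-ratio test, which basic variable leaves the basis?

u2

Column x_4 entries and ratios — x_3: 0 ≤ 0, skip; u2: 26/4 = 13/2.
Smallest ratio is 13/2 in the row of u2, so u2 leaves.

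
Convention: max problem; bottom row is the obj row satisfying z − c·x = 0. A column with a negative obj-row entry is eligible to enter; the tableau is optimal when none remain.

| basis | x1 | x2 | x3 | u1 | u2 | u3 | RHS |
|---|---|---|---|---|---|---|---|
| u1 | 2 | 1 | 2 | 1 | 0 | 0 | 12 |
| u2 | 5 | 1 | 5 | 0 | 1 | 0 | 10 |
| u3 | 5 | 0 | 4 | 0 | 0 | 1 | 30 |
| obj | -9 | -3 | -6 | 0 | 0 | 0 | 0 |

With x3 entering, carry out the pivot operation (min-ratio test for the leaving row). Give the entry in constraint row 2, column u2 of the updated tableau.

Ratio test on column x3 — row 1: 12/2 = 6; row 2: 10/5 = 2; row 3: 30/4 = 15/2. Minimum is 2 at row 2 (u2 leaves); pivot element 5.
Divide row 2 by 5; eliminate column x3 from the other rows.
In the new row 2, the u2 entry is the old entry divided by the pivot: 1/5 = 1/5.

1/5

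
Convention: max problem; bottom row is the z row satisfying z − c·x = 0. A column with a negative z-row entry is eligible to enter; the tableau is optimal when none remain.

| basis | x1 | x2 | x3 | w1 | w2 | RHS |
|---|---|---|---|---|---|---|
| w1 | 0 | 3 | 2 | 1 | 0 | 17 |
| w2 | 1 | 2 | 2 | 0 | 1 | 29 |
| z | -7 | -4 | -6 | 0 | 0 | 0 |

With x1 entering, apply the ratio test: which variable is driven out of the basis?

Column x1 entries and ratios — w1: 0 ≤ 0, skip; w2: 29/1 = 29.
Smallest ratio is 29 in the row of w2, so w2 leaves.

w2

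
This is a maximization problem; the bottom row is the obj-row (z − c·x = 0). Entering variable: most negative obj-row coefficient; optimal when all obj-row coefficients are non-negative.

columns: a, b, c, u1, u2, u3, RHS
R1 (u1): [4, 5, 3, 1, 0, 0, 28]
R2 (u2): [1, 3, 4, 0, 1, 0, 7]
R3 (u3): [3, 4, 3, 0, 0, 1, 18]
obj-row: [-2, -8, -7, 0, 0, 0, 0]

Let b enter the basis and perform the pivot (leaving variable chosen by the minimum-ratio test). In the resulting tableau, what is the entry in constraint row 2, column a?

1/3

Ratio test on column b — row 1: 28/5 = 28/5; row 2: 7/3 = 7/3; row 3: 18/4 = 9/2. Minimum is 7/3 at row 2 (u2 leaves); pivot element 3.
Divide row 2 by 3; eliminate column b from the other rows.
In the new row 2, the a entry is the old entry divided by the pivot: 1/3 = 1/3.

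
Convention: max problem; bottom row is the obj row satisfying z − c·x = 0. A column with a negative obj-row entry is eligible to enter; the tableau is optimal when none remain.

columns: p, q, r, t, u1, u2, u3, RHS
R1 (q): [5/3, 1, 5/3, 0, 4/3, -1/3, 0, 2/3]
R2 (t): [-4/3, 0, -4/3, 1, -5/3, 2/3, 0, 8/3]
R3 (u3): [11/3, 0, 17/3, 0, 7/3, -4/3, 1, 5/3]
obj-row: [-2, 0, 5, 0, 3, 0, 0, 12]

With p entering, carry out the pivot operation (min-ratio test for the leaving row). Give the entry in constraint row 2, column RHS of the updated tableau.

16/5

Ratio test on column p — row 1: (2/3)/(5/3) = 2/5; row 2: entry -4/3 ≤ 0; row 3: (5/3)/(11/3) = 5/11. Minimum is 2/5 at row 1 (q leaves); pivot element 5/3.
Divide row 1 by 5/3; eliminate column p from the other rows.
Row 2 update in column RHS: 8/3 − (-4/3)·(2/5) = 16/5.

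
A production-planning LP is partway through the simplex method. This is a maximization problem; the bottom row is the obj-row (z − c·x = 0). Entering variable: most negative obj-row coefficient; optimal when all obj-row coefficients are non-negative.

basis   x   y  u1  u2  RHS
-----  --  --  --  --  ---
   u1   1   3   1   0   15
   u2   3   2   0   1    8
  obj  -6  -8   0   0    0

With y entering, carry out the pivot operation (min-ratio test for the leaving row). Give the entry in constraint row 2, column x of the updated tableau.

3/2

Ratio test on column y — row 1: 15/3 = 5; row 2: 8/2 = 4. Minimum is 4 at row 2 (u2 leaves); pivot element 2.
Divide row 2 by 2; eliminate column y from the other rows.
In the new row 2, the x entry is the old entry divided by the pivot: 3/2 = 3/2.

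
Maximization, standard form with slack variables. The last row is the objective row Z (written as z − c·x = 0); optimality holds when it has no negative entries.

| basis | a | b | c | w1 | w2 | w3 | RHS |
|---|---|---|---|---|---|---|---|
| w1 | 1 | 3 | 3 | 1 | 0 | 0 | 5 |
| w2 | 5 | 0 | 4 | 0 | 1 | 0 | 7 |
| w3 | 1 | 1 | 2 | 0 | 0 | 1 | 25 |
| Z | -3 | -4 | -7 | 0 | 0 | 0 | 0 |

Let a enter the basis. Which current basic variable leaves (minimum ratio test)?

w2

Column a entries and ratios — w1: 5/1 = 5; w2: 7/5 = 7/5; w3: 25/1 = 25.
Smallest ratio is 7/5 in the row of w2, so w2 leaves.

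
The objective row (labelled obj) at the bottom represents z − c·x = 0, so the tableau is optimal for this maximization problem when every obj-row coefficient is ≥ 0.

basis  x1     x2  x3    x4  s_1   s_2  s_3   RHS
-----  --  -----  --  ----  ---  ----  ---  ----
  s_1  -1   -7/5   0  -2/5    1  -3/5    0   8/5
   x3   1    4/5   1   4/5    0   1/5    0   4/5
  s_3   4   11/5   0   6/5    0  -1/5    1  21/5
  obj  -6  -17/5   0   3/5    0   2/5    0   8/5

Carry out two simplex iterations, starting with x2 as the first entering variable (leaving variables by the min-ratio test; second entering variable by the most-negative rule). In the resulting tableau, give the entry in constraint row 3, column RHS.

Ratio test on column x2 — row 1: entry -7/5 ≤ 0; row 2: (4/5)/(4/5) = 1; row 3: (21/5)/(11/5) = 21/11. Minimum is 1 at row 2 (x3 leaves); pivot element 4/5.
Divide row 2 by 4/5; eliminate column x2 from the other rows.
Second iteration: most negative obj-row entry is -7/4 in column x1, so x1 enters.
Ratio test on column x1 — row 1: 3/(3/4) = 4; row 2: 1/(5/4) = 4/5; row 3: 2/(5/4) = 8/5. Minimum is 4/5 at row 2 (x2 leaves); pivot element 5/4.
Divide row 2 by 5/4; eliminate column x1 from the other rows.
After both pivots, the entry at constraint row 3, column RHS is 1.

1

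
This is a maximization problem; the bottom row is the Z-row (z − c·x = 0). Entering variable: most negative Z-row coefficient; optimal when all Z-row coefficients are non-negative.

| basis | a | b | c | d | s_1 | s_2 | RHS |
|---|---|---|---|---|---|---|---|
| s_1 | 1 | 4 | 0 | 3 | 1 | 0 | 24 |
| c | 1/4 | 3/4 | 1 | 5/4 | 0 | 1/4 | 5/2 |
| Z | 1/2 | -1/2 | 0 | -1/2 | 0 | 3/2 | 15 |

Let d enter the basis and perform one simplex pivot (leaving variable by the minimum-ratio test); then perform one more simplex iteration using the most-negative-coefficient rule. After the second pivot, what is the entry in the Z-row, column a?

Ratio test on column d — row 1: 24/3 = 8; row 2: (5/2)/(5/4) = 2. Minimum is 2 at row 2 (c leaves); pivot element 5/4.
Divide row 2 by 5/4; eliminate column d from the other rows.
Second iteration: most negative Z-row entry is -1/5 in column b, so b enters.
Ratio test on column b — row 1: 18/(11/5) = 90/11; row 2: 2/(3/5) = 10/3. Minimum is 10/3 at row 2 (d leaves); pivot element 3/5.
Divide row 2 by 3/5; eliminate column b from the other rows.
After both pivots, the entry at the Z-row, column a is 2/3.

2/3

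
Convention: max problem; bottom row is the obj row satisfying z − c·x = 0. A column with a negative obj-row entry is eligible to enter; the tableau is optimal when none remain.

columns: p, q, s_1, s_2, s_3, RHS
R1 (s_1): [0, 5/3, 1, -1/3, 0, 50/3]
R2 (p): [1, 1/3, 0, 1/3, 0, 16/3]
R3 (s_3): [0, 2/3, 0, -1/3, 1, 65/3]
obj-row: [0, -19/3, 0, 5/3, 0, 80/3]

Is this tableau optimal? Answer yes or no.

The obj-row has a negative entry -19/3 in column q, so it is not optimal.

no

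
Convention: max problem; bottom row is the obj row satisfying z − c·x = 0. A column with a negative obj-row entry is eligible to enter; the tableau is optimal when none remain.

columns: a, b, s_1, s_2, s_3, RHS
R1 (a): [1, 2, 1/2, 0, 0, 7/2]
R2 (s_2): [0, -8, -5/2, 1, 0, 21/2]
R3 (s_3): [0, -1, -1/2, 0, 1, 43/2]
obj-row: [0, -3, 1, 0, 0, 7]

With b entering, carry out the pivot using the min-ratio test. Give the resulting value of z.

Ratio test on column b — row 1: (7/2)/2 = 7/4; row 2: entry -8 ≤ 0; row 3: entry -1 ≤ 0. Minimum is 7/4 at row 1 (a leaves); pivot element 2.
Pivot on row 1; the obj-row RHS becomes 7 − (-3)·(7/4) = 49/4.

49/4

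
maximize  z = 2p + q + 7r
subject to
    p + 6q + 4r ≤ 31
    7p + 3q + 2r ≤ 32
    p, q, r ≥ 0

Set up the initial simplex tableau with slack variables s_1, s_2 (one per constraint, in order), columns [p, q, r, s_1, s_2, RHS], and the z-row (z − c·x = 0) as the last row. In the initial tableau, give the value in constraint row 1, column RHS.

31

The RHS of constraint 1 is b_1 = 31.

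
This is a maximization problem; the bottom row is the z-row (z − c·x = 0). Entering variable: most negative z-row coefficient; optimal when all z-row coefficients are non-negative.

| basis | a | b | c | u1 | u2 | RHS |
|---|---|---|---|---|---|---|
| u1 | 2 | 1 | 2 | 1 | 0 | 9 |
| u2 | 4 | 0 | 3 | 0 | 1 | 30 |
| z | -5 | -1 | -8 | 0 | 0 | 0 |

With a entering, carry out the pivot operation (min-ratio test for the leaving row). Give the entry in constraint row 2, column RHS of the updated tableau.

Ratio test on column a — row 1: 9/2 = 9/2; row 2: 30/4 = 15/2. Minimum is 9/2 at row 1 (u1 leaves); pivot element 2.
Divide row 1 by 2; eliminate column a from the other rows.
Row 2 update in column RHS: 30 − 4·(9/2) = 12.

12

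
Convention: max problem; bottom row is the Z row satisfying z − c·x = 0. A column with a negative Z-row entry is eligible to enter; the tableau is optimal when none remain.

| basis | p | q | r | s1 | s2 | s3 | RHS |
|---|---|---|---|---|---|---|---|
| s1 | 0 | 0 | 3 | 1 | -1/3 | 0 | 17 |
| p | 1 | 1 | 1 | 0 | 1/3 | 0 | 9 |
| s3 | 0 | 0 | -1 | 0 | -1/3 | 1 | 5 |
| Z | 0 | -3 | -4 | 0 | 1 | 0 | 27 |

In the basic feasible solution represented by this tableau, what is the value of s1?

17

s1 is basic (row 1); its value is the RHS of that row, 17.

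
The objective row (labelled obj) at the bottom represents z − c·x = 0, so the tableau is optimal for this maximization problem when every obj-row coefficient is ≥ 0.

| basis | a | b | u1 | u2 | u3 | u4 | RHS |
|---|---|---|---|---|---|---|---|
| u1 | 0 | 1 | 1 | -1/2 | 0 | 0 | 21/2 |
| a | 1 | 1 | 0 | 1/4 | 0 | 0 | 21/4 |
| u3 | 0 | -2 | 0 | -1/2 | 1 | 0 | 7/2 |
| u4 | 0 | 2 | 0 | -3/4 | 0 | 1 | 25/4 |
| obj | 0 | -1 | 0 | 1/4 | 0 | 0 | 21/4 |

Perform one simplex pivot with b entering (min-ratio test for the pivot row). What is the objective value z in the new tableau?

67/8

Ratio test on column b — row 1: (21/2)/1 = 21/2; row 2: (21/4)/1 = 21/4; row 3: entry -2 ≤ 0; row 4: (25/4)/2 = 25/8. Minimum is 25/8 at row 4 (u4 leaves); pivot element 2.
Pivot on row 4; the obj-row RHS becomes 21/4 − (-1)·(25/8) = 67/8.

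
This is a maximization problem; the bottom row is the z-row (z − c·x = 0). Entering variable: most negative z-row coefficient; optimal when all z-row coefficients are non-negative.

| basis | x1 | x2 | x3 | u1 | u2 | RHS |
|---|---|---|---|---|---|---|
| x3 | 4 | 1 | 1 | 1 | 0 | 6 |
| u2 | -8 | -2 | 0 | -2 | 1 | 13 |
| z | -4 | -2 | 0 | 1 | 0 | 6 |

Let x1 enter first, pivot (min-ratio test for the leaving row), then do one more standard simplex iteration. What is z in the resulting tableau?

18

Ratio test on column x1 — row 1: 6/4 = 3/2; row 2: entry -8 ≤ 0. Minimum is 3/2 at row 1 (x3 leaves); pivot element 4.
Pivot on row 1; the z-row RHS becomes 6 − (-4)·(3/2) = 12.
Next entering variable (most negative z-row entry -1): x2.
Ratio test on column x2 — row 1: (3/2)/(1/4) = 6; row 2: entry 0 ≤ 0. Minimum is 6 at row 1 (x1 leaves); pivot element 1/4.
After the second pivot the z-row RHS is 12 − (-1)·6 = 18.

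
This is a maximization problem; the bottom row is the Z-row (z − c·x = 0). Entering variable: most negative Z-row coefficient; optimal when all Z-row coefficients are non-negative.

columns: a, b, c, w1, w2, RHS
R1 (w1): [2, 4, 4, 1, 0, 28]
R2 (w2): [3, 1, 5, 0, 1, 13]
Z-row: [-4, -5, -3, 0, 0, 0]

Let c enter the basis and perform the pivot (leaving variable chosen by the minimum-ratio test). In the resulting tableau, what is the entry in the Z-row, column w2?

Ratio test on column c — row 1: 28/4 = 7; row 2: 13/5 = 13/5. Minimum is 13/5 at row 2 (w2 leaves); pivot element 5.
Divide row 2 by 5; eliminate column c from the other rows.
Z-row update in column w2: 0 − (-3)·(1/5) = 3/5.

3/5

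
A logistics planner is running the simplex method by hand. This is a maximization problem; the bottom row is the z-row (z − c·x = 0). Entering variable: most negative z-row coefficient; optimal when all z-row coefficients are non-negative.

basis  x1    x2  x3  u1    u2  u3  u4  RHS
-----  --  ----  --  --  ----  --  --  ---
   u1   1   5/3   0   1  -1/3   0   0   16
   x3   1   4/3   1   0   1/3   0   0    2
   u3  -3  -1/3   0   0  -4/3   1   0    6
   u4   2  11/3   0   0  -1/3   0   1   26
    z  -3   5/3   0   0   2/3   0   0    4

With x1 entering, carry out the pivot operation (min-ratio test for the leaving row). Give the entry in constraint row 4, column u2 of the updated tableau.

-1

Ratio test on column x1 — row 1: 16/1 = 16; row 2: 2/1 = 2; row 3: entry -3 ≤ 0; row 4: 26/2 = 13. Minimum is 2 at row 2 (x3 leaves); pivot element 1.
Divide row 2 by 1; eliminate column x1 from the other rows.
Row 4 update in column u2: -1/3 − 2·(1/3) = -1.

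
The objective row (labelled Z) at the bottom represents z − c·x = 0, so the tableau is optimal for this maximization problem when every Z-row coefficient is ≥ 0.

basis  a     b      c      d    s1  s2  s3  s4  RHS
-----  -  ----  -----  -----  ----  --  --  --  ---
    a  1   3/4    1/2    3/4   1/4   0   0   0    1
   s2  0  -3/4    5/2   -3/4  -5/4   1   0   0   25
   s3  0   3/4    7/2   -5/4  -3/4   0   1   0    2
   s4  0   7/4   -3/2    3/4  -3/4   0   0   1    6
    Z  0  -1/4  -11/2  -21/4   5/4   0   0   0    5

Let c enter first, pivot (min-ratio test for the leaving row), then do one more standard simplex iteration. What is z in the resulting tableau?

178/13

Ratio test on column c — row 1: 1/(1/2) = 2; row 2: 25/(5/2) = 10; row 3: 2/(7/2) = 4/7; row 4: entry -3/2 ≤ 0. Minimum is 4/7 at row 3 (s3 leaves); pivot element 7/2.
Pivot on row 3; the Z-row RHS becomes 5 − (-11/2)·(4/7) = 57/7.
Next entering variable (most negative Z-row entry -101/14): d.
Ratio test on column d — row 1: (5/7)/(13/14) = 10/13; row 2: (165/7)/(1/7) = 165; row 3: entry -5/14 ≤ 0; row 4: (48/7)/(3/14) = 32. Minimum is 10/13 at row 1 (a leaves); pivot element 13/14.
After the second pivot the Z-row RHS is 57/7 − (-101/14)·(10/13) = 178/13.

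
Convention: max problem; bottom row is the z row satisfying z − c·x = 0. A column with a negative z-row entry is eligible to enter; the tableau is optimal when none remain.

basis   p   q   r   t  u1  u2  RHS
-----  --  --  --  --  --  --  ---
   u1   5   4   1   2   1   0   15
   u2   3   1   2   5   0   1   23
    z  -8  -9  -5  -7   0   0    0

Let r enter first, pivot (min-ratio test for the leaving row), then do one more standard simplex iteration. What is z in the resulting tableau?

64

Ratio test on column r — row 1: 15/1 = 15; row 2: 23/2 = 23/2. Minimum is 23/2 at row 2 (u2 leaves); pivot element 2.
Pivot on row 2; the z-row RHS becomes 0 − (-5)·(23/2) = 115/2.
Next entering variable (most negative z-row entry -13/2): q.
Ratio test on column q — row 1: (7/2)/(7/2) = 1; row 2: (23/2)/(1/2) = 23. Minimum is 1 at row 1 (u1 leaves); pivot element 7/2.
After the second pivot the z-row RHS is 115/2 − (-13/2)·1 = 64.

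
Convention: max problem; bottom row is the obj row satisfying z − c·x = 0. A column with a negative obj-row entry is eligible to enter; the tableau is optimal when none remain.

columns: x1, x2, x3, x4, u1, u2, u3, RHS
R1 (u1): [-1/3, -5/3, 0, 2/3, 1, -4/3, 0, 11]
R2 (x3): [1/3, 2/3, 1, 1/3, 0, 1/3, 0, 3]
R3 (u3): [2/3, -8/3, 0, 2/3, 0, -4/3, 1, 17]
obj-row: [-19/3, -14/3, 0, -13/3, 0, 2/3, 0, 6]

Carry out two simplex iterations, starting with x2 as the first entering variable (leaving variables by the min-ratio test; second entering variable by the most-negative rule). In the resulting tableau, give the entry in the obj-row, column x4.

Ratio test on column x2 — row 1: entry -5/3 ≤ 0; row 2: 3/(2/3) = 9/2; row 3: entry -8/3 ≤ 0. Minimum is 9/2 at row 2 (x3 leaves); pivot element 2/3.
Divide row 2 by 2/3; eliminate column x2 from the other rows.
Second iteration: most negative obj-row entry is -4 in column x1, so x1 enters.
Ratio test on column x1 — row 1: (37/2)/(1/2) = 37; row 2: (9/2)/(1/2) = 9; row 3: 29/2 = 29/2. Minimum is 9 at row 2 (x2 leaves); pivot element 1/2.
Divide row 2 by 1/2; eliminate column x1 from the other rows.
After both pivots, the entry at the obj-row, column x4 is 2.

2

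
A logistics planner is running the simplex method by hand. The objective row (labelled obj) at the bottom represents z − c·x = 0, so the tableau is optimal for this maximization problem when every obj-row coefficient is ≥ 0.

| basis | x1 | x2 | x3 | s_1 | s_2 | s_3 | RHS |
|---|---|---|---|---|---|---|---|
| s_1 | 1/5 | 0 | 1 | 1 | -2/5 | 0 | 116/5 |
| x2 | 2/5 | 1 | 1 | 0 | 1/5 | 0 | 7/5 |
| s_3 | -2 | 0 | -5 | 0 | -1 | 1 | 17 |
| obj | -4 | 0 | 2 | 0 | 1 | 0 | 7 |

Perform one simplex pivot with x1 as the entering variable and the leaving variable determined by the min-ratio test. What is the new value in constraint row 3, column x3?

Ratio test on column x1 — row 1: (116/5)/(1/5) = 116; row 2: (7/5)/(2/5) = 7/2; row 3: entry -2 ≤ 0. Minimum is 7/2 at row 2 (x2 leaves); pivot element 2/5.
Divide row 2 by 2/5; eliminate column x1 from the other rows.
Row 3 update in column x3: -5 − (-2)·(5/2) = 0.

0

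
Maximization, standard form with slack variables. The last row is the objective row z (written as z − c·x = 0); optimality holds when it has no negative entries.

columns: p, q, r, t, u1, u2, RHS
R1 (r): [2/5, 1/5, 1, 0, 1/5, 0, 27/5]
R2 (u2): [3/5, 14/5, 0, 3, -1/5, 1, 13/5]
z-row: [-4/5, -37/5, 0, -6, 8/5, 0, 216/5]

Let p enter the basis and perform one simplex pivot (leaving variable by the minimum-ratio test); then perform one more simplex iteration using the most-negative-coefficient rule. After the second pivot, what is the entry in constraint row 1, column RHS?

73/14

Ratio test on column p — row 1: (27/5)/(2/5) = 27/2; row 2: (13/5)/(3/5) = 13/3. Minimum is 13/3 at row 2 (u2 leaves); pivot element 3/5.
Divide row 2 by 3/5; eliminate column p from the other rows.
Second iteration: most negative z-row entry is -11/3 in column q, so q enters.
Ratio test on column q — row 1: entry -5/3 ≤ 0; row 2: (13/3)/(14/3) = 13/14. Minimum is 13/14 at row 2 (p leaves); pivot element 14/3.
Divide row 2 by 14/3; eliminate column q from the other rows.
After both pivots, the entry at constraint row 1, column RHS is 73/14.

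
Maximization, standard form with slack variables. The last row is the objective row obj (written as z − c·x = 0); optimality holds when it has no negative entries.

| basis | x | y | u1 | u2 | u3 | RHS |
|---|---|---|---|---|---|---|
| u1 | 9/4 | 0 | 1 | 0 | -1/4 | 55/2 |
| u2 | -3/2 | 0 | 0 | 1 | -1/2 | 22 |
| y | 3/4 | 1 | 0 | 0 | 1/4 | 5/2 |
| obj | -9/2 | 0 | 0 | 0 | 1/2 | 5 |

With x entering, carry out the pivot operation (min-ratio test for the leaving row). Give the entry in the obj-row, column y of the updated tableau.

6

Ratio test on column x — row 1: (55/2)/(9/4) = 110/9; row 2: entry -3/2 ≤ 0; row 3: (5/2)/(3/4) = 10/3. Minimum is 10/3 at row 3 (y leaves); pivot element 3/4.
Divide row 3 by 3/4; eliminate column x from the other rows.
obj-row update in column y: 0 − (-9/2)·(4/3) = 6.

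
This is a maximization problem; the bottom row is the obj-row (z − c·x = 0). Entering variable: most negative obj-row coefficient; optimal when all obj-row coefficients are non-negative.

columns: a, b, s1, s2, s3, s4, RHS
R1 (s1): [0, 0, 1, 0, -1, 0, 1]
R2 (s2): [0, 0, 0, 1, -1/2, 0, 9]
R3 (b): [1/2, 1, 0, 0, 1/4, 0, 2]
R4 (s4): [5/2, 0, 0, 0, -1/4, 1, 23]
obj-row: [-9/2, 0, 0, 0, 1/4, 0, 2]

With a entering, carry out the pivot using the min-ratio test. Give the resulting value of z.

20

Ratio test on column a — row 1: entry 0 ≤ 0; row 2: entry 0 ≤ 0; row 3: 2/(1/2) = 4; row 4: 23/(5/2) = 46/5. Minimum is 4 at row 3 (b leaves); pivot element 1/2.
Pivot on row 3; the obj-row RHS becomes 2 − (-9/2)·4 = 20.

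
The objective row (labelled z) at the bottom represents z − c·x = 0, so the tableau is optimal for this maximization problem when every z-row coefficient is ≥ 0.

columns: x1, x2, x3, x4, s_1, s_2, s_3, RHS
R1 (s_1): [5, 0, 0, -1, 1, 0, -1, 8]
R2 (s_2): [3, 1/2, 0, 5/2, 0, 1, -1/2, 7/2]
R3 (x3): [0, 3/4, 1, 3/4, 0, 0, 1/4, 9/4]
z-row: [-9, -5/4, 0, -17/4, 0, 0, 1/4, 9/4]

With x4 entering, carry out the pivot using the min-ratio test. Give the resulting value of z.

Ratio test on column x4 — row 1: entry -1 ≤ 0; row 2: (7/2)/(5/2) = 7/5; row 3: (9/4)/(3/4) = 3. Minimum is 7/5 at row 2 (s_2 leaves); pivot element 5/2.
Pivot on row 2; the z-row RHS becomes 9/4 − (-17/4)·(7/5) = 41/5.

41/5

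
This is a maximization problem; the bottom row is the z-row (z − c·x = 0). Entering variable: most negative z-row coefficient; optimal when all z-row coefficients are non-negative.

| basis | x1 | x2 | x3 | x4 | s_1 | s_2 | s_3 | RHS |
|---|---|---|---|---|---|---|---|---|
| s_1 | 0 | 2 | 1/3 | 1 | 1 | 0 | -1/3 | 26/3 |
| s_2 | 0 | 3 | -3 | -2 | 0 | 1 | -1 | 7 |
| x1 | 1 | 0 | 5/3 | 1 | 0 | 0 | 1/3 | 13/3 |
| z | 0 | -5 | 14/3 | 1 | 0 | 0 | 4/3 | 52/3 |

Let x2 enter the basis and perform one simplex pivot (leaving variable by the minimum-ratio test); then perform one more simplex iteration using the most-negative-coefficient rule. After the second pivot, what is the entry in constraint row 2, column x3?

-1/3

Ratio test on column x2 — row 1: (26/3)/2 = 13/3; row 2: 7/3 = 7/3; row 3: entry 0 ≤ 0. Minimum is 7/3 at row 2 (s_2 leaves); pivot element 3.
Divide row 2 by 3; eliminate column x2 from the other rows.
Second iteration: most negative z-row entry is -7/3 in column x4, so x4 enters.
Ratio test on column x4 — row 1: 4/(7/3) = 12/7; row 2: entry -2/3 ≤ 0; row 3: (13/3)/1 = 13/3. Minimum is 12/7 at row 1 (s_1 leaves); pivot element 7/3.
Divide row 1 by 7/3; eliminate column x4 from the other rows.
After both pivots, the entry at constraint row 2, column x3 is -1/3.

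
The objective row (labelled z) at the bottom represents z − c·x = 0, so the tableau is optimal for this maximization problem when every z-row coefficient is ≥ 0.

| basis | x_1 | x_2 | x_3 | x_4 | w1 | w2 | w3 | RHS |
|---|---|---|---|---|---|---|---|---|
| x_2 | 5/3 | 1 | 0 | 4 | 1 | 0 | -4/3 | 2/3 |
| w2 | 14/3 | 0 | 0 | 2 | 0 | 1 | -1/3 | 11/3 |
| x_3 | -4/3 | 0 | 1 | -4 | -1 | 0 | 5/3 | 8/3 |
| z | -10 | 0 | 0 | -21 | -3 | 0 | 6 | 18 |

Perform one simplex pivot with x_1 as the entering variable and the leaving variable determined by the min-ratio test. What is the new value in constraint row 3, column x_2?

4/5

Ratio test on column x_1 — row 1: (2/3)/(5/3) = 2/5; row 2: (11/3)/(14/3) = 11/14; row 3: entry -4/3 ≤ 0. Minimum is 2/5 at row 1 (x_2 leaves); pivot element 5/3.
Divide row 1 by 5/3; eliminate column x_1 from the other rows.
Row 3 update in column x_2: 0 − (-4/3)·(3/5) = 4/5.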